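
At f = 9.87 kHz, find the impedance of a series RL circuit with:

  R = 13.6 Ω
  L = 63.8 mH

Step 1 — Angular frequency: ω = 2π·f = 2π·9870 = 6.202e+04 rad/s.
Step 2 — Component impedances:
  R: Z = R = 13.6 Ω
  L: Z = jωL = j·6.202e+04·0.0638 = 0 + j3957 Ω
Step 3 — Series combination: Z_total = R + L = 13.6 + j3957 Ω = 3957∠89.8° Ω.

Z = 13.6 + j3957 Ω = 3957∠89.8° Ω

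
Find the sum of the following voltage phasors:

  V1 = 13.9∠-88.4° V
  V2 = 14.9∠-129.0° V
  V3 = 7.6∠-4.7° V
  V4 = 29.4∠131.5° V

Step 1 — Convert each phasor to rectangular form:
  V1 = 13.9·(cos(-88.4°) + j·sin(-88.4°)) = 0.3881 - j13.89 V
  V2 = 14.9·(cos(-129.0°) + j·sin(-129.0°)) = -9.377 - j11.58 V
  V3 = 7.6·(cos(-4.7°) + j·sin(-4.7°)) = 7.574 - j0.6227 V
  V4 = 29.4·(cos(131.5°) + j·sin(131.5°)) = -19.48 + j22.02 V
Step 2 — Sum components: V_total = -20.9 - j4.077 V.
Step 3 — Convert to polar: |V_total| = 21.29 V, ∠V_total = -169.0°.

V_total = 21.29∠-169.0° V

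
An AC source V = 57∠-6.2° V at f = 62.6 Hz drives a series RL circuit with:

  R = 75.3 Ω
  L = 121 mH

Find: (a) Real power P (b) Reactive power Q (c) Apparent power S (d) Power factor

Step 1 — Angular frequency: ω = 2π·f = 2π·62.6 = 393.3 rad/s.
Step 2 — Component impedances:
  R: Z = R = 75.3 Ω
  L: Z = jωL = j·393.3·0.121 = 0 + j47.59 Ω
Step 3 — Series combination: Z_total = R + L = 75.3 + j47.59 Ω = 89.08∠32.3° Ω.
Step 4 — Source phasor: V = 57∠-6.2° V = 56.67 - j6.156 V.
Step 5 — Current: I = V / Z = 0.5008 - j0.3983 A = 0.6399∠-38.5° A.
Step 6 — Complex power: S = V·I* = 30.83 + j19.49 VA.
Step 7 — Real power: P = Re(S) = 30.83 W.
Step 8 — Reactive power: Q = Im(S) = 19.49 VAR.
Step 9 — Apparent power: |S| = 36.47 VA.
Step 10 — Power factor: PF = P/|S| = 0.8453 (lagging).

(a) P = 30.83 W  (b) Q = 19.49 VAR  (c) S = 36.47 VA  (d) PF = 0.8453 (lagging)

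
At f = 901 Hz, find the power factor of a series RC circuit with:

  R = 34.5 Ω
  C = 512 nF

Step 1 — Angular frequency: ω = 2π·f = 2π·901 = 5661 rad/s.
Step 2 — Component impedances:
  R: Z = R = 34.5 Ω
  C: Z = 1/(jωC) = -j/(ω·C) = 0 - j345 Ω
Step 3 — Series combination: Z_total = R + C = 34.5 - j345 Ω = 346.7∠-84.3° Ω.
Step 4 — Power factor: PF = cos(φ) = Re(Z)/|Z| = 34.5/346.73 = 0.0995.
Step 5 — Type: Im(Z) = -345 ⇒ leading (phase φ = -84.3°).

PF = 0.0995 (leading, φ = -84.3°)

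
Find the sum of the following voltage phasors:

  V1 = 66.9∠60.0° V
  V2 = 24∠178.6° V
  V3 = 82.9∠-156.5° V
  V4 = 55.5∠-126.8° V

Step 1 — Convert each phasor to rectangular form:
  V1 = 66.9·(cos(60.0°) + j·sin(60.0°)) = 33.45 + j57.94 V
  V2 = 24·(cos(178.6°) + j·sin(178.6°)) = -23.99 + j0.5864 V
  V3 = 82.9·(cos(-156.5°) + j·sin(-156.5°)) = -76.02 - j33.06 V
  V4 = 55.5·(cos(-126.8°) + j·sin(-126.8°)) = -33.25 - j44.44 V
Step 2 — Sum components: V_total = -99.81 - j18.97 V.
Step 3 — Convert to polar: |V_total| = 101.6 V, ∠V_total = -169.2°.

V_total = 101.6∠-169.2° V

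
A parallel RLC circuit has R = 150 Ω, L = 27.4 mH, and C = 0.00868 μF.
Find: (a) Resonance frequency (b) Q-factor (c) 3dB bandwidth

Step 1 — Resonance: ω₀ = 1/√(LC) = 1/√(0.0274·8.68e-09) = 6.484e+04 rad/s.
Step 2 — f₀ = ω₀/(2π) = 1.032e+04 Hz.
Step 3 — Parallel Q: Q = R/(ω₀L) = 150/(6.484e+04·0.0274) = 0.08443.
Step 4 — Bandwidth: Δω = ω₀/Q = 7.68e+05 rad/s; BW = Δω/(2π) = 1.222e+05 Hz.

(a) f₀ = 1.032e+04 Hz  (b) Q = 0.08443  (c) BW = 1.222e+05 Hz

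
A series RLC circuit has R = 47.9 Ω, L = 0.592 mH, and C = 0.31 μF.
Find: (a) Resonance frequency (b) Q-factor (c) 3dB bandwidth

Step 1 — Resonance: ω₀ = 1/√(LC) = 1/√(0.000592·3.1e-07) = 7.382e+04 rad/s.
Step 2 — f₀ = ω₀/(2π) = 1.175e+04 Hz.
Step 3 — Series Q: Q = ω₀L/R = 7.382e+04·0.000592/47.9 = 0.9123.
Step 4 — Bandwidth: Δω = ω₀/Q = 8.091e+04 rad/s; BW = Δω/(2π) = 1.288e+04 Hz.

(a) f₀ = 1.175e+04 Hz  (b) Q = 0.9123  (c) BW = 1.288e+04 Hz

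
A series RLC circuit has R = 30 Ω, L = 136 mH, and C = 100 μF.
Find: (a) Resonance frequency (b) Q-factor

Step 1 — Resonance condition Im(Z)=0 gives ω₀ = 1/√(LC).
Step 2 — ω₀ = 1/√(0.136·0.0001) = 271.2 rad/s.
Step 3 — f₀ = ω₀/(2π) = 43.16 Hz.
Step 4 — Series Q: Q = ω₀L/R = 271.2·0.136/30 = 1.229.

(a) f₀ = 43.16 Hz  (b) Q = 1.229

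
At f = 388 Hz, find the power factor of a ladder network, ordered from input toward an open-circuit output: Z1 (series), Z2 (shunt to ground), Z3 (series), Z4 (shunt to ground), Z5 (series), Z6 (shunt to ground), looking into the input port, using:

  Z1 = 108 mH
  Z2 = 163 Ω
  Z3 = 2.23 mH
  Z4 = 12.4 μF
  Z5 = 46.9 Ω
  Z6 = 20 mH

Step 1 — Angular frequency: ω = 2π·f = 2π·388 = 2438 rad/s.
Step 2 — Component impedances:
  Z1: Z = jωL = j·2438·0.108 = 0 + j263.3 Ω
  Z2: Z = R = 163 Ω
  Z3: Z = jωL = j·2438·0.00223 = 0 + j5.436 Ω
  Z4: Z = 1/(jωC) = -j/(ω·C) = 0 - j33.08 Ω
  Z5: Z = R = 46.9 Ω
  Z6: Z = jωL = j·2438·0.02 = 0 + j48.76 Ω
Step 3 — Ladder network (open output): work backward from the far end, alternating series and parallel combinations. Z_in = 23.54 + j237 Ω = 238.2∠84.3° Ω.
Step 4 — Power factor: PF = cos(φ) = Re(Z)/|Z| = 23.542/238.19 = 0.09884.
Step 5 — Type: Im(Z) = 237 ⇒ lagging (phase φ = 84.3°).

PF = 0.09884 (lagging, φ = 84.3°)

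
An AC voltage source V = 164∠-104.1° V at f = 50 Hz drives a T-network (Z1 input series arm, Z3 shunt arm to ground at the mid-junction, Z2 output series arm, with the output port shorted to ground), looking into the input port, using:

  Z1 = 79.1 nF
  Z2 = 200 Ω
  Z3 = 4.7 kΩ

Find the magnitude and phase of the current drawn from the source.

Step 1 — Angular frequency: ω = 2π·f = 2π·50 = 314.2 rad/s.
Step 2 — Component impedances:
  Z1: Z = 1/(jωC) = -j/(ω·C) = 0 - j4.024e+04 Ω
  Z2: Z = R = 200 Ω
  Z3: Z = R = 4700 Ω
Step 3 — With the output port shorted to ground, the output series arm Z2 runs from the junction to ground; the shunt arm Z3 also runs from the junction to ground. They appear in parallel: Z3 || Z2 = 191.8 Ω.
Step 4 — Series with input arm Z1: Z_in = Z1 + (Z3 || Z2) = 191.8 - j4.024e+04 Ω = 4.024e+04∠-89.7° Ω.
Step 5 — Source phasor: V = 164∠-104.1° V = -39.95 - j159.1 V.
Step 6 — Ohm's law: I = V / Z_total = (-39.95 - j159.1) / (191.8 - j4.024e+04) = 0.003948 - j0.001012 A.
Step 7 — Convert to polar: |I| = 0.004075 A, ∠I = -14.4°.

I = 0.004075∠-14.4° A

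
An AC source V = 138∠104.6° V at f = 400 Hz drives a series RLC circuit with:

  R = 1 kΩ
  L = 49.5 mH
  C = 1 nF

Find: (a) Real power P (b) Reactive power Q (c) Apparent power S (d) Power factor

Step 1 — Angular frequency: ω = 2π·f = 2π·400 = 2513 rad/s.
Step 2 — Component impedances:
  R: Z = R = 1000 Ω
  L: Z = jωL = j·2513·0.0495 = 0 + j124.4 Ω
  C: Z = 1/(jωC) = -j/(ω·C) = 0 - j3.979e+05 Ω
Step 3 — Series combination: Z_total = R + L + C = 1000 - j3.978e+05 Ω = 3.978e+05∠-89.9° Ω.
Step 4 — Source phasor: V = 138∠104.6° V = -34.79 + j133.5 V.
Step 5 — Current: I = V / Z = -0.000336 - j8.661e-05 A = 0.0003469∠-165.5° A.
Step 6 — Complex power: S = V·I* = 0.0001204 - j0.04788 VA.
Step 7 — Real power: P = Re(S) = 0.0001204 W.
Step 8 — Reactive power: Q = Im(S) = -0.04788 VAR.
Step 9 — Apparent power: |S| = 0.04788 VA.
Step 10 — Power factor: PF = P/|S| = 0.002514 (leading).

(a) P = 0.0001204 W  (b) Q = -0.04788 VAR  (c) S = 0.04788 VA  (d) PF = 0.002514 (leading)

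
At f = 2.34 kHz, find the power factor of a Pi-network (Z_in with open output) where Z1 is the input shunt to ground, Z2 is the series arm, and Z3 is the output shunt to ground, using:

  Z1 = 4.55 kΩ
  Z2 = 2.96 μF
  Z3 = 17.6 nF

Step 1 — Angular frequency: ω = 2π·f = 2π·2340 = 1.47e+04 rad/s.
Step 2 — Component impedances:
  Z1: Z = R = 4550 Ω
  Z2: Z = 1/(jωC) = -j/(ω·C) = 0 - j22.98 Ω
  Z3: Z = 1/(jωC) = -j/(ω·C) = 0 - j3864 Ω
Step 3 — With open output, the series arm Z2 and the output shunt Z3 appear in series to ground: Z2 + Z3 = 0 - j3887 Ω.
Step 4 — Parallel with input shunt Z1: Z_in = Z1 || (Z2 + Z3) = 1920 - j2247 Ω = 2956∠-49.5° Ω.
Step 5 — Power factor: PF = cos(φ) = Re(Z)/|Z| = 1919.9/2955.6 = 0.6496.
Step 6 — Type: Im(Z) = -2247 ⇒ leading (phase φ = -49.5°).

PF = 0.6496 (leading, φ = -49.5°)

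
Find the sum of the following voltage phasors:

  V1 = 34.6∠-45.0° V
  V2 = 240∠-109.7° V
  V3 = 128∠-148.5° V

Step 1 — Convert each phasor to rectangular form:
  V1 = 34.6·(cos(-45.0°) + j·sin(-45.0°)) = 24.47 - j24.47 V
  V2 = 240·(cos(-109.7°) + j·sin(-109.7°)) = -80.9 - j226 V
  V3 = 128·(cos(-148.5°) + j·sin(-148.5°)) = -109.1 - j66.88 V
Step 2 — Sum components: V_total = -165.6 - j317.3 V.
Step 3 — Convert to polar: |V_total| = 357.9 V, ∠V_total = -117.6°.

V_total = 357.9∠-117.6° V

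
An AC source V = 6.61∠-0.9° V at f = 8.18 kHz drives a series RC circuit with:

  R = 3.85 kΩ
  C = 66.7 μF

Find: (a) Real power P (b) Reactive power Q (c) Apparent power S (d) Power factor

Step 1 — Angular frequency: ω = 2π·f = 2π·8180 = 5.14e+04 rad/s.
Step 2 — Component impedances:
  R: Z = R = 3850 Ω
  C: Z = 1/(jωC) = -j/(ω·C) = 0 - j0.2917 Ω
Step 3 — Series combination: Z_total = R + C = 3850 - j0.2917 Ω = 3850∠-0.0° Ω.
Step 4 — Source phasor: V = 6.61∠-0.9° V = 6.609 - j0.1038 V.
Step 5 — Current: I = V / Z = 0.001717 - j2.684e-05 A = 0.001717∠-0.9° A.
Step 6 — Complex power: S = V·I* = 0.01135 - j8.598e-07 VA.
Step 7 — Real power: P = Re(S) = 0.01135 W.
Step 8 — Reactive power: Q = Im(S) = -8.598e-07 VAR.
Step 9 — Apparent power: |S| = 0.01135 VA.
Step 10 — Power factor: PF = P/|S| = 1 (leading).

(a) P = 0.01135 W  (b) Q = -8.598e-07 VAR  (c) S = 0.01135 VA  (d) PF = 1 (leading)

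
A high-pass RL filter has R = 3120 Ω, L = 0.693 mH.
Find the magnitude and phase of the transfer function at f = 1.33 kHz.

Step 1 — Angular frequency: ω = 2π·1330 = 8357 rad/s.
Step 2 — Transfer function: H(jω) = jωL/(R + jωL).
Step 3 — Numerator jωL = j·5.791; denominator R + jωL = 3120 + j5.791.
Step 4 — H = 3.445e-06 + j0.001856.
Step 5 — Magnitude: |H| = 0.001856 (-54.6 dB); phase: φ = 89.9°.

|H| = 0.001856 (-54.6 dB), φ = 89.9°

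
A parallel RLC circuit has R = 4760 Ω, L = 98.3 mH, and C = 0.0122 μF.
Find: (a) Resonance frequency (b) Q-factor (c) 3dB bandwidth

Step 1 — Resonance: ω₀ = 1/√(LC) = 1/√(0.0983·1.22e-08) = 2.888e+04 rad/s.
Step 2 — f₀ = ω₀/(2π) = 4596 Hz.
Step 3 — Parallel Q: Q = R/(ω₀L) = 4760/(2.888e+04·0.0983) = 1.677.
Step 4 — Bandwidth: Δω = ω₀/Q = 1.722e+04 rad/s; BW = Δω/(2π) = 2741 Hz.

(a) f₀ = 4596 Hz  (b) Q = 1.677  (c) BW = 2741 Hz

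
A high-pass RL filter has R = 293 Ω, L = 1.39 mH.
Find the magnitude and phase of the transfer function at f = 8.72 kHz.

Step 1 — Angular frequency: ω = 2π·8720 = 5.479e+04 rad/s.
Step 2 — Transfer function: H(jω) = jωL/(R + jωL).
Step 3 — Numerator jωL = j·76.16; denominator R + jωL = 293 + j76.16.
Step 4 — H = 0.06328 + j0.2435.
Step 5 — Magnitude: |H| = 0.2516 (-12.0 dB); phase: φ = 75.4°.

|H| = 0.2516 (-12.0 dB), φ = 75.4°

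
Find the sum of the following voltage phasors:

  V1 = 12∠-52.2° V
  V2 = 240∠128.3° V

Step 1 — Convert each phasor to rectangular form:
  V1 = 12·(cos(-52.2°) + j·sin(-52.2°)) = 7.355 - j9.482 V
  V2 = 240·(cos(128.3°) + j·sin(128.3°)) = -148.7 + j188.3 V
Step 2 — Sum components: V_total = -141.4 + j178.9 V.
Step 3 — Convert to polar: |V_total| = 228 V, ∠V_total = 128.3°.

V_total = 228∠128.3° V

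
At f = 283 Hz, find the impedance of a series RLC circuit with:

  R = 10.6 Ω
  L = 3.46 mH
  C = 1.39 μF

Step 1 — Angular frequency: ω = 2π·f = 2π·283 = 1778 rad/s.
Step 2 — Component impedances:
  R: Z = R = 10.6 Ω
  L: Z = jωL = j·1778·0.00346 = 0 + j6.152 Ω
  C: Z = 1/(jωC) = -j/(ω·C) = 0 - j404.6 Ω
Step 3 — Series combination: Z_total = R + L + C = 10.6 - j398.4 Ω = 398.6∠-88.5° Ω.

Z = 10.6 - j398.4 Ω = 398.6∠-88.5° Ω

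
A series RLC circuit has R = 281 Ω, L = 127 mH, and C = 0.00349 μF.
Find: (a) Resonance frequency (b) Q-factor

Step 1 — Resonance condition Im(Z)=0 gives ω₀ = 1/√(LC).
Step 2 — ω₀ = 1/√(0.127·3.49e-09) = 4.75e+04 rad/s.
Step 3 — f₀ = ω₀/(2π) = 7560 Hz.
Step 4 — Series Q: Q = ω₀L/R = 4.75e+04·0.127/281 = 21.47.

(a) f₀ = 7560 Hz  (b) Q = 21.47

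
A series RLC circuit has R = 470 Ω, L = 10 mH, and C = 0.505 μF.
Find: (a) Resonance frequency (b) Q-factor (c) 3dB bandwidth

Step 1 — Resonance condition Im(Z)=0 gives ω₀ = 1/√(LC).
Step 2 — ω₀ = 1/√(0.01·5.05e-07) = 1.407e+04 rad/s.
Step 3 — f₀ = ω₀/(2π) = 2240 Hz.
Step 4 — Series Q: Q = ω₀L/R = 1.407e+04·0.01/470 = 0.2994.
Step 5 — 3dB bandwidth: Δω = ω₀/Q = 4.7e+04 rad/s; BW = Δω/(2π) = 7480 Hz.

(a) f₀ = 2240 Hz  (b) Q = 0.2994  (c) BW = 7480 Hz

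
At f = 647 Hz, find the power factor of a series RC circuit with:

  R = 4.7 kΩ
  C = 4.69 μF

Step 1 — Angular frequency: ω = 2π·f = 2π·647 = 4065 rad/s.
Step 2 — Component impedances:
  R: Z = R = 4700 Ω
  C: Z = 1/(jωC) = -j/(ω·C) = 0 - j52.45 Ω
Step 3 — Series combination: Z_total = R + C = 4700 - j52.45 Ω = 4700∠-0.6° Ω.
Step 4 — Power factor: PF = cos(φ) = Re(Z)/|Z| = 4700/4700.3 = 0.9999.
Step 5 — Type: Im(Z) = -52.45 ⇒ leading (phase φ = -0.6°).

PF = 0.9999 (leading, φ = -0.6°)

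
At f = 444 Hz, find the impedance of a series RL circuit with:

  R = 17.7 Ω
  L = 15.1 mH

Step 1 — Angular frequency: ω = 2π·f = 2π·444 = 2790 rad/s.
Step 2 — Component impedances:
  R: Z = R = 17.7 Ω
  L: Z = jωL = j·2790·0.0151 = 0 + j42.12 Ω
Step 3 — Series combination: Z_total = R + L = 17.7 + j42.12 Ω = 45.69∠67.2° Ω.

Z = 17.7 + j42.12 Ω = 45.69∠67.2° Ω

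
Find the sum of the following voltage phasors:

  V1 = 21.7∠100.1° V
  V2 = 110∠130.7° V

Step 1 — Convert each phasor to rectangular form:
  V1 = 21.7·(cos(100.1°) + j·sin(100.1°)) = -3.805 + j21.36 V
  V2 = 110·(cos(130.7°) + j·sin(130.7°)) = -71.73 + j83.39 V
Step 2 — Sum components: V_total = -75.54 + j104.8 V.
Step 3 — Convert to polar: |V_total| = 129.2 V, ∠V_total = 125.8°.

V_total = 129.2∠125.8° V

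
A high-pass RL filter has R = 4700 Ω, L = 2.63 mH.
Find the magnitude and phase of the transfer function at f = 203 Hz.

Step 1 — Angular frequency: ω = 2π·203 = 1275 rad/s.
Step 2 — Transfer function: H(jω) = jωL/(R + jωL).
Step 3 — Numerator jωL = j·3.355; denominator R + jωL = 4700 + j3.355.
Step 4 — H = 5.094e-07 + j0.0007137.
Step 5 — Magnitude: |H| = 0.0007137 (-62.9 dB); phase: φ = 90.0°.

|H| = 0.0007137 (-62.9 dB), φ = 90.0°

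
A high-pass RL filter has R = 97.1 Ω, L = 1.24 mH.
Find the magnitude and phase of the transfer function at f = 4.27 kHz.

Step 1 — Angular frequency: ω = 2π·4270 = 2.683e+04 rad/s.
Step 2 — Transfer function: H(jω) = jωL/(R + jωL).
Step 3 — Numerator jωL = j·33.27; denominator R + jωL = 97.1 + j33.27.
Step 4 — H = 0.1051 + j0.3066.
Step 5 — Magnitude: |H| = 0.3241 (-9.8 dB); phase: φ = 71.1°.

|H| = 0.3241 (-9.8 dB), φ = 71.1°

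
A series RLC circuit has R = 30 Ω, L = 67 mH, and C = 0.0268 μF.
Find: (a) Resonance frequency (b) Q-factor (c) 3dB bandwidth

Step 1 — Resonance: ω₀ = 1/√(LC) = 1/√(0.067·2.68e-08) = 2.36e+04 rad/s.
Step 2 — f₀ = ω₀/(2π) = 3756 Hz.
Step 3 — Series Q: Q = ω₀L/R = 2.36e+04·0.067/30 = 52.7.
Step 4 — Bandwidth: Δω = ω₀/Q = 447.8 rad/s; BW = Δω/(2π) = 71.26 Hz.

(a) f₀ = 3756 Hz  (b) Q = 52.7  (c) BW = 71.26 Hz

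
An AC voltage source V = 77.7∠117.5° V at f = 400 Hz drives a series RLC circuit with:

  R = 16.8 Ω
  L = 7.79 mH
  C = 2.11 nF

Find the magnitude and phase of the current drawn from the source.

Step 1 — Angular frequency: ω = 2π·f = 2π·400 = 2513 rad/s.
Step 2 — Component impedances:
  R: Z = R = 16.8 Ω
  L: Z = jωL = j·2513·0.00779 = 0 + j19.58 Ω
  C: Z = 1/(jωC) = -j/(ω·C) = 0 - j1.886e+05 Ω
Step 3 — Series combination: Z_total = R + L + C = 16.8 - j1.886e+05 Ω = 1.886e+05∠-90.0° Ω.
Step 4 — Source phasor: V = 77.7∠117.5° V = -35.88 + j68.92 V.
Step 5 — Ohm's law: I = V / Z_total = (-35.88 + j68.92) / (16.8 - j1.886e+05) = -0.0003655 - j0.0001902 A.
Step 6 — Convert to polar: |I| = 0.0004121 A, ∠I = -152.5°.

I = 0.0004121∠-152.5° A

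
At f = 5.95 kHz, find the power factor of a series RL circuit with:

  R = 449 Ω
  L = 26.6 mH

Step 1 — Angular frequency: ω = 2π·f = 2π·5950 = 3.738e+04 rad/s.
Step 2 — Component impedances:
  R: Z = R = 449 Ω
  L: Z = jωL = j·3.738e+04·0.0266 = 0 + j994.4 Ω
Step 3 — Series combination: Z_total = R + L = 449 + j994.4 Ω = 1091∠65.7° Ω.
Step 4 — Power factor: PF = cos(φ) = Re(Z)/|Z| = 449/1091 = 0.4115.
Step 5 — Type: Im(Z) = 994.4 ⇒ lagging (phase φ = 65.7°).

PF = 0.4115 (lagging, φ = 65.7°)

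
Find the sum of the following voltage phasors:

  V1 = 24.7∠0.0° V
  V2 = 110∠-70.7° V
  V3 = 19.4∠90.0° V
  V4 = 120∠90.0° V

Step 1 — Convert each phasor to rectangular form:
  V1 = 24.7·(cos(0.0°) + j·sin(0.0°)) = 24.7 V
  V2 = 110·(cos(-70.7°) + j·sin(-70.7°)) = 36.36 - j103.8 V
  V3 = 19.4·(cos(90.0°) + j·sin(90.0°)) = 0 + j19.4 V
  V4 = 120·(cos(90.0°) + j·sin(90.0°)) = 0 + j120 V
Step 2 — Sum components: V_total = 61.06 + j35.58 V.
Step 3 — Convert to polar: |V_total| = 70.67 V, ∠V_total = 30.2°.

V_total = 70.67∠30.2° V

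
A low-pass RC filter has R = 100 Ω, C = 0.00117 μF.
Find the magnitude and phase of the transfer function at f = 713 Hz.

Step 1 — Angular frequency: ω = 2π·713 = 4480 rad/s.
Step 2 — Transfer function: H(jω) = 1/(1 + jωRC).
Step 3 — Denominator: 1 + jωRC = 1 + j·4480·100·1.17e-09 = 1 + j0.0005241.
Step 4 — H = 1 - j0.0005241.
Step 5 — Magnitude: |H| = 1 (-0.0 dB); phase: φ = -0.0°.

|H| = 1 (-0.0 dB), φ = -0.0°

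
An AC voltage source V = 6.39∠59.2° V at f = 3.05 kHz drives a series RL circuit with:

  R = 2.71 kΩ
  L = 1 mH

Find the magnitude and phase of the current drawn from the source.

Step 1 — Angular frequency: ω = 2π·f = 2π·3050 = 1.916e+04 rad/s.
Step 2 — Component impedances:
  R: Z = R = 2710 Ω
  L: Z = jωL = j·1.916e+04·0.001 = 0 + j19.16 Ω
Step 3 — Series combination: Z_total = R + L = 2710 + j19.16 Ω = 2710∠0.4° Ω.
Step 4 — Source phasor: V = 6.39∠59.2° V = 3.272 + j5.489 V.
Step 5 — Ohm's law: I = V / Z_total = (3.272 + j5.489) / (2710 + j19.16) = 0.001222 + j0.002017 A.
Step 6 — Convert to polar: |I| = 0.002358 A, ∠I = 58.8°.

I = 0.002358∠58.8° A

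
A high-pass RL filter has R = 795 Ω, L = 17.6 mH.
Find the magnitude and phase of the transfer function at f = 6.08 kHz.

Step 1 — Angular frequency: ω = 2π·6080 = 3.82e+04 rad/s.
Step 2 — Transfer function: H(jω) = jωL/(R + jωL).
Step 3 — Numerator jωL = j·672.4; denominator R + jωL = 795 + j672.4.
Step 4 — H = 0.417 + j0.4931.
Step 5 — Magnitude: |H| = 0.6458 (-3.8 dB); phase: φ = 49.8°.

|H| = 0.6458 (-3.8 dB), φ = 49.8°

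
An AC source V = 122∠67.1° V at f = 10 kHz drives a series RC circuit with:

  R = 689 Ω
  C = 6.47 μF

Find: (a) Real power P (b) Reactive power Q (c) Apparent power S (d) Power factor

Step 1 — Angular frequency: ω = 2π·f = 2π·1e+04 = 6.283e+04 rad/s.
Step 2 — Component impedances:
  R: Z = R = 689 Ω
  C: Z = 1/(jωC) = -j/(ω·C) = 0 - j2.46 Ω
Step 3 — Series combination: Z_total = R + C = 689 - j2.46 Ω = 689∠-0.2° Ω.
Step 4 — Source phasor: V = 122∠67.1° V = 47.47 + j112.4 V.
Step 5 — Current: I = V / Z = 0.06832 + j0.1634 A = 0.1771∠67.3° A.
Step 6 — Complex power: S = V·I* = 21.6 - j0.07712 VA.
Step 7 — Real power: P = Re(S) = 21.6 W.
Step 8 — Reactive power: Q = Im(S) = -0.07712 VAR.
Step 9 — Apparent power: |S| = 21.6 VA.
Step 10 — Power factor: PF = P/|S| = 1 (leading).

(a) P = 21.6 W  (b) Q = -0.07712 VAR  (c) S = 21.6 VA  (d) PF = 1 (leading)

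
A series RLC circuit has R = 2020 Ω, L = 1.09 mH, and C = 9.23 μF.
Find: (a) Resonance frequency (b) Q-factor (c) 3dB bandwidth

Step 1 — Resonance condition Im(Z)=0 gives ω₀ = 1/√(LC).
Step 2 — ω₀ = 1/√(0.00109·9.23e-06) = 9970 rad/s.
Step 3 — f₀ = ω₀/(2π) = 1587 Hz.
Step 4 — Series Q: Q = ω₀L/R = 9970·0.00109/2020 = 0.00538.
Step 5 — 3dB bandwidth: Δω = ω₀/Q = 1.853e+06 rad/s; BW = Δω/(2π) = 2.949e+05 Hz.

(a) f₀ = 1587 Hz  (b) Q = 0.00538  (c) BW = 2.949e+05 Hz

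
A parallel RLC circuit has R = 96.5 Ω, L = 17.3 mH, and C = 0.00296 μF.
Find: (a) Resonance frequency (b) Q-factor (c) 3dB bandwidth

Step 1 — Resonance: ω₀ = 1/√(LC) = 1/√(0.0173·2.96e-09) = 1.397e+05 rad/s.
Step 2 — f₀ = ω₀/(2π) = 2.224e+04 Hz.
Step 3 — Parallel Q: Q = R/(ω₀L) = 96.5/(1.397e+05·0.0173) = 0.03992.
Step 4 — Bandwidth: Δω = ω₀/Q = 3.501e+06 rad/s; BW = Δω/(2π) = 5.572e+05 Hz.

(a) f₀ = 2.224e+04 Hz  (b) Q = 0.03992  (c) BW = 5.572e+05 Hz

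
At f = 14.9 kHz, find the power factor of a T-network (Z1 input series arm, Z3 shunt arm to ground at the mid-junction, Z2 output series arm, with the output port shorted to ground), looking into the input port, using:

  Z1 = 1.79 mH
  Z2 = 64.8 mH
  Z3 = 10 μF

Step 1 — Angular frequency: ω = 2π·f = 2π·1.49e+04 = 9.362e+04 rad/s.
Step 2 — Component impedances:
  Z1: Z = jωL = j·9.362e+04·0.00179 = 0 + j167.6 Ω
  Z2: Z = jωL = j·9.362e+04·0.0648 = 0 + j6067 Ω
  Z3: Z = 1/(jωC) = -j/(ω·C) = 0 - j1.068 Ω
Step 3 — With the output port shorted to ground, the output series arm Z2 runs from the junction to ground; the shunt arm Z3 also runs from the junction to ground. They appear in parallel: Z3 || Z2 = 0 - j1.068 Ω.
Step 4 — Series with input arm Z1: Z_in = Z1 + (Z3 || Z2) = 0 + j166.5 Ω = 166.5∠90.0° Ω.
Step 5 — Power factor: PF = cos(φ) = Re(Z)/|Z| = 0/166.5 = 0.
Step 6 — Type: Im(Z) = 166.5 ⇒ lagging (phase φ = 90.0°).

PF = 0 (lagging, φ = 90.0°)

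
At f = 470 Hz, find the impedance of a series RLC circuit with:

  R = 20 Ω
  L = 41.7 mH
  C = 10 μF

Step 1 — Angular frequency: ω = 2π·f = 2π·470 = 2953 rad/s.
Step 2 — Component impedances:
  R: Z = R = 20 Ω
  L: Z = jωL = j·2953·0.0417 = 0 + j123.1 Ω
  C: Z = 1/(jωC) = -j/(ω·C) = 0 - j33.86 Ω
Step 3 — Series combination: Z_total = R + L + C = 20 + j89.28 Ω = 91.49∠77.4° Ω.

Z = 20 + j89.28 Ω = 91.49∠77.4° Ω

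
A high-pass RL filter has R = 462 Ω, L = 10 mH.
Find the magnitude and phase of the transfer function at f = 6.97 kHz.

Step 1 — Angular frequency: ω = 2π·6970 = 4.379e+04 rad/s.
Step 2 — Transfer function: H(jω) = jωL/(R + jωL).
Step 3 — Numerator jωL = j·437.9; denominator R + jωL = 462 + j437.9.
Step 4 — H = 0.4733 + j0.4993.
Step 5 — Magnitude: |H| = 0.688 (-3.2 dB); phase: φ = 46.5°.

|H| = 0.688 (-3.2 dB), φ = 46.5°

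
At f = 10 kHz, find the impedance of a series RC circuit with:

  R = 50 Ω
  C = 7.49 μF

Step 1 — Angular frequency: ω = 2π·f = 2π·1e+04 = 6.283e+04 rad/s.
Step 2 — Component impedances:
  R: Z = R = 50 Ω
  C: Z = 1/(jωC) = -j/(ω·C) = 0 - j2.125 Ω
Step 3 — Series combination: Z_total = R + C = 50 - j2.125 Ω = 50.05∠-2.4° Ω.

Z = 50 - j2.125 Ω = 50.05∠-2.4° Ω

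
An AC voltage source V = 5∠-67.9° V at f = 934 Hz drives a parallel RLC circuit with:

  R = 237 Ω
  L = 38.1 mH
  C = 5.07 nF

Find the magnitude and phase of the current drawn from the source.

Step 1 — Angular frequency: ω = 2π·f = 2π·934 = 5868 rad/s.
Step 2 — Component impedances:
  R: Z = R = 237 Ω
  L: Z = jωL = j·5868·0.0381 = 0 + j223.6 Ω
  C: Z = 1/(jωC) = -j/(ω·C) = 0 - j3.361e+04 Ω
Step 3 — Parallel combination: 1/Z_total = 1/R + 1/L + 1/C; Z_total = 112.4 + j118.3 Ω = 163.2∠46.5° Ω.
Step 4 — Source phasor: V = 5∠-67.9° V = 1.881 - j4.633 V.
Step 5 — Ohm's law: I = V / Z_total = (1.881 - j4.633) / (112.4 + j118.3) = -0.01264 - j0.0279 A.
Step 6 — Convert to polar: |I| = 0.03064 A, ∠I = -114.4°.

I = 0.03064∠-114.4° A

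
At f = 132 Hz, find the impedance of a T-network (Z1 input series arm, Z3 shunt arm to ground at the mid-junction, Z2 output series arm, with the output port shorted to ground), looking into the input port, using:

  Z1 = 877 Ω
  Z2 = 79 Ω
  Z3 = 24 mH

Step 1 — Angular frequency: ω = 2π·f = 2π·132 = 829.4 rad/s.
Step 2 — Component impedances:
  Z1: Z = R = 877 Ω
  Z2: Z = R = 79 Ω
  Z3: Z = jωL = j·829.4·0.024 = 0 + j19.91 Ω
Step 3 — With the output port shorted to ground, the output series arm Z2 runs from the junction to ground; the shunt arm Z3 also runs from the junction to ground. They appear in parallel: Z3 || Z2 = 4.716 + j18.72 Ω.
Step 4 — Series with input arm Z1: Z_in = Z1 + (Z3 || Z2) = 881.7 + j18.72 Ω = 881.9∠1.2° Ω.

Z = 881.7 + j18.72 Ω = 881.9∠1.2° Ω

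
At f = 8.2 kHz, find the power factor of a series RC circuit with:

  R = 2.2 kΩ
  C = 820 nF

Step 1 — Angular frequency: ω = 2π·f = 2π·8200 = 5.152e+04 rad/s.
Step 2 — Component impedances:
  R: Z = R = 2200 Ω
  C: Z = 1/(jωC) = -j/(ω·C) = 0 - j23.67 Ω
Step 3 — Series combination: Z_total = R + C = 2200 - j23.67 Ω = 2200∠-0.6° Ω.
Step 4 — Power factor: PF = cos(φ) = Re(Z)/|Z| = 2200/2200.13 = 0.9999.
Step 5 — Type: Im(Z) = -23.67 ⇒ leading (phase φ = -0.6°).

PF = 0.9999 (leading, φ = -0.6°)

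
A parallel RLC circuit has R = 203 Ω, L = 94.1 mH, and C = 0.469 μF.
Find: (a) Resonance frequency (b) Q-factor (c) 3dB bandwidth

Step 1 — Resonance: ω₀ = 1/√(LC) = 1/√(0.0941·4.69e-07) = 4760 rad/s.
Step 2 — f₀ = ω₀/(2π) = 757.6 Hz.
Step 3 — Parallel Q: Q = R/(ω₀L) = 203/(4760·0.0941) = 0.4532.
Step 4 — Bandwidth: Δω = ω₀/Q = 1.05e+04 rad/s; BW = Δω/(2π) = 1672 Hz.

(a) f₀ = 757.6 Hz  (b) Q = 0.4532  (c) BW = 1672 Hz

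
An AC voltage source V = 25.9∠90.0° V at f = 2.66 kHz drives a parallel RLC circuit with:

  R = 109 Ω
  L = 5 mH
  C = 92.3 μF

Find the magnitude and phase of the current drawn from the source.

Step 1 — Angular frequency: ω = 2π·f = 2π·2660 = 1.671e+04 rad/s.
Step 2 — Component impedances:
  R: Z = R = 109 Ω
  L: Z = jωL = j·1.671e+04·0.005 = 0 + j83.57 Ω
  C: Z = 1/(jωC) = -j/(ω·C) = 0 - j0.6482 Ω
Step 3 — Parallel combination: 1/Z_total = 1/R + 1/L + 1/C; Z_total = 0.003916 - j0.6533 Ω = 0.6533∠-89.7° Ω.
Step 4 — Source phasor: V = 25.9∠90.0° V = 0 + j25.9 V.
Step 5 — Ohm's law: I = V / Z_total = (0 + j25.9) / (0.003916 - j0.6533) = -39.64 + j0.2376 A.
Step 6 — Convert to polar: |I| = 39.65 A, ∠I = 179.7°.

I = 39.65∠179.7° A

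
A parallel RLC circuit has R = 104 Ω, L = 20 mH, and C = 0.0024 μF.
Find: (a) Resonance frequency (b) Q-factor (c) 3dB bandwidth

Step 1 — Resonance: ω₀ = 1/√(LC) = 1/√(0.02·2.4e-09) = 1.443e+05 rad/s.
Step 2 — f₀ = ω₀/(2π) = 2.297e+04 Hz.
Step 3 — Parallel Q: Q = R/(ω₀L) = 104/(1.443e+05·0.02) = 0.03603.
Step 4 — Bandwidth: Δω = ω₀/Q = 4.006e+06 rad/s; BW = Δω/(2π) = 6.376e+05 Hz.

(a) f₀ = 2.297e+04 Hz  (b) Q = 0.03603  (c) BW = 6.376e+05 Hz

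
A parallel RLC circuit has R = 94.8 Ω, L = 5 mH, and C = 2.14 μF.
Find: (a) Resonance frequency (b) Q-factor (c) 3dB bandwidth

Step 1 — Resonance: ω₀ = 1/√(LC) = 1/√(0.005·2.14e-06) = 9667 rad/s.
Step 2 — f₀ = ω₀/(2π) = 1539 Hz.
Step 3 — Parallel Q: Q = R/(ω₀L) = 94.8/(9667·0.005) = 1.961.
Step 4 — Bandwidth: Δω = ω₀/Q = 4929 rad/s; BW = Δω/(2π) = 784.5 Hz.

(a) f₀ = 1539 Hz  (b) Q = 1.961  (c) BW = 784.5 Hz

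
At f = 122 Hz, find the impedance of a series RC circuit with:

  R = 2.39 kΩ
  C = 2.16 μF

Step 1 — Angular frequency: ω = 2π·f = 2π·122 = 766.5 rad/s.
Step 2 — Component impedances:
  R: Z = R = 2390 Ω
  C: Z = 1/(jωC) = -j/(ω·C) = 0 - j604 Ω
Step 3 — Series combination: Z_total = R + C = 2390 - j604 Ω = 2465∠-14.2° Ω.

Z = 2390 - j604 Ω = 2465∠-14.2° Ω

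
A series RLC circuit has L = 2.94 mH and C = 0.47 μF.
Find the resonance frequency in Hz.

Step 1 — Resonance condition Im(Z)=0 gives ω₀ = 1/√(LC).
Step 2 — ω₀ = 1/√(0.00294·4.7e-07) = 2.69e+04 rad/s.
Step 3 — f₀ = ω₀/(2π) = 4282 Hz.

f₀ = 4282 Hz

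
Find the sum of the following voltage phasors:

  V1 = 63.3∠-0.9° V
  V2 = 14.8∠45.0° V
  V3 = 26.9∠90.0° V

Step 1 — Convert each phasor to rectangular form:
  V1 = 63.3·(cos(-0.9°) + j·sin(-0.9°)) = 63.29 - j0.9943 V
  V2 = 14.8·(cos(45.0°) + j·sin(45.0°)) = 10.47 + j10.47 V
  V3 = 26.9·(cos(90.0°) + j·sin(90.0°)) = 0 + j26.9 V
Step 2 — Sum components: V_total = 73.76 + j36.37 V.
Step 3 — Convert to polar: |V_total| = 82.24 V, ∠V_total = 26.2°.

V_total = 82.24∠26.2° V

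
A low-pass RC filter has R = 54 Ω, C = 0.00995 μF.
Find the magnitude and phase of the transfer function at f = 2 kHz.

Step 1 — Angular frequency: ω = 2π·2000 = 1.257e+04 rad/s.
Step 2 — Transfer function: H(jω) = 1/(1 + jωRC).
Step 3 — Denominator: 1 + jωRC = 1 + j·1.257e+04·54·9.95e-09 = 1 + j0.006752.
Step 4 — H = 1 - j0.006752.
Step 5 — Magnitude: |H| = 1 (-0.0 dB); phase: φ = -0.4°.

|H| = 1 (-0.0 dB), φ = -0.4°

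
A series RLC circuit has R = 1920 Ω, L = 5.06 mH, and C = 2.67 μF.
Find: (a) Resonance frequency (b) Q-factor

Step 1 — Resonance condition Im(Z)=0 gives ω₀ = 1/√(LC).
Step 2 — ω₀ = 1/√(0.00506·2.67e-06) = 8603 rad/s.
Step 3 — f₀ = ω₀/(2π) = 1369 Hz.
Step 4 — Series Q: Q = ω₀L/R = 8603·0.00506/1920 = 0.02267.

(a) f₀ = 1369 Hz  (b) Q = 0.02267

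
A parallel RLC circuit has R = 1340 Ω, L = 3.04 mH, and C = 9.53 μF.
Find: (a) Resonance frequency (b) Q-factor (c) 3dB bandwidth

Step 1 — Resonance: ω₀ = 1/√(LC) = 1/√(0.00304·9.53e-06) = 5875 rad/s.
Step 2 — f₀ = ω₀/(2π) = 935.1 Hz.
Step 3 — Parallel Q: Q = R/(ω₀L) = 1340/(5875·0.00304) = 75.03.
Step 4 — Bandwidth: Δω = ω₀/Q = 78.31 rad/s; BW = Δω/(2π) = 12.46 Hz.

(a) f₀ = 935.1 Hz  (b) Q = 75.03  (c) BW = 12.46 Hz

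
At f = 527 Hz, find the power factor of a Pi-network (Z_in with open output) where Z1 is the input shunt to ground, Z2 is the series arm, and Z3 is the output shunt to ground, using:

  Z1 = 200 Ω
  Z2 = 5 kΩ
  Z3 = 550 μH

Step 1 — Angular frequency: ω = 2π·f = 2π·527 = 3311 rad/s.
Step 2 — Component impedances:
  Z1: Z = R = 200 Ω
  Z2: Z = R = 5000 Ω
  Z3: Z = jωL = j·3311·0.00055 = 0 + j1.821 Ω
Step 3 — With open output, the series arm Z2 and the output shunt Z3 appear in series to ground: Z2 + Z3 = 5000 + j1.821 Ω.
Step 4 — Parallel with input shunt Z1: Z_in = Z1 || (Z2 + Z3) = 192.3 + j0.002694 Ω = 192.3∠0.0° Ω.
Step 5 — Power factor: PF = cos(φ) = Re(Z)/|Z| = 192.3/192.3 = 1.
Step 6 — Type: Im(Z) = 0.002694 ⇒ lagging (phase φ = 0.0°).

PF = 1 (lagging, φ = 0.0°)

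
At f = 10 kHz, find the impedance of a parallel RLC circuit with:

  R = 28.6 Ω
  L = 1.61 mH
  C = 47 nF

Step 1 — Angular frequency: ω = 2π·f = 2π·1e+04 = 6.283e+04 rad/s.
Step 2 — Component impedances:
  R: Z = R = 28.6 Ω
  L: Z = jωL = j·6.283e+04·0.00161 = 0 + j101.2 Ω
  C: Z = 1/(jωC) = -j/(ω·C) = 0 - j338.6 Ω
Step 3 — Parallel combination: 1/Z_total = 1/R + 1/L + 1/C; Z_total = 27.52 + j5.456 Ω = 28.05∠11.2° Ω.

Z = 27.52 + j5.456 Ω = 28.05∠11.2° Ω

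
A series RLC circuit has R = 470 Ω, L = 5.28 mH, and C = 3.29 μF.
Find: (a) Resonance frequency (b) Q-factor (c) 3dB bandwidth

Step 1 — Resonance: ω₀ = 1/√(LC) = 1/√(0.00528·3.29e-06) = 7587 rad/s.
Step 2 — f₀ = ω₀/(2π) = 1208 Hz.
Step 3 — Series Q: Q = ω₀L/R = 7587·0.00528/470 = 0.08524.
Step 4 — Bandwidth: Δω = ω₀/Q = 8.902e+04 rad/s; BW = Δω/(2π) = 1.417e+04 Hz.

(a) f₀ = 1208 Hz  (b) Q = 0.08524  (c) BW = 1.417e+04 Hz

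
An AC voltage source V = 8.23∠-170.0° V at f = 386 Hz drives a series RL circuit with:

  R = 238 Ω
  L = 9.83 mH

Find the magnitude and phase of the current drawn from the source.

Step 1 — Angular frequency: ω = 2π·f = 2π·386 = 2425 rad/s.
Step 2 — Component impedances:
  R: Z = R = 238 Ω
  L: Z = jωL = j·2425·0.00983 = 0 + j23.84 Ω
Step 3 — Series combination: Z_total = R + L = 238 + j23.84 Ω = 239.2∠5.7° Ω.
Step 4 — Source phasor: V = 8.23∠-170.0° V = -8.105 - j1.429 V.
Step 5 — Ohm's law: I = V / Z_total = (-8.105 - j1.429) / (238 + j23.84) = -0.03431 - j0.002568 A.
Step 6 — Convert to polar: |I| = 0.03441 A, ∠I = -175.7°.

I = 0.03441∠-175.7° A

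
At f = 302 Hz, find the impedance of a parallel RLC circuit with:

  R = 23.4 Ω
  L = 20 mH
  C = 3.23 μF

Step 1 — Angular frequency: ω = 2π·f = 2π·302 = 1898 rad/s.
Step 2 — Component impedances:
  R: Z = R = 23.4 Ω
  L: Z = jωL = j·1898·0.02 = 0 + j37.95 Ω
  C: Z = 1/(jωC) = -j/(ω·C) = 0 - j163.2 Ω
Step 3 — Parallel combination: 1/Z_total = 1/R + 1/L + 1/C; Z_total = 19.12 + j9.047 Ω = 21.15∠25.3° Ω.

Z = 19.12 + j9.047 Ω = 21.15∠25.3° Ω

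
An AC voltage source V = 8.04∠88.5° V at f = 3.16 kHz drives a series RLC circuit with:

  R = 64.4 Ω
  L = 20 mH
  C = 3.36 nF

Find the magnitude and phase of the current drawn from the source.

Step 1 — Angular frequency: ω = 2π·f = 2π·3160 = 1.985e+04 rad/s.
Step 2 — Component impedances:
  R: Z = R = 64.4 Ω
  L: Z = jωL = j·1.985e+04·0.02 = 0 + j397.1 Ω
  C: Z = 1/(jωC) = -j/(ω·C) = 0 - j1.499e+04 Ω
Step 3 — Series combination: Z_total = R + L + C = 64.4 - j1.459e+04 Ω = 1.459e+04∠-89.7° Ω.
Step 4 — Source phasor: V = 8.04∠88.5° V = 0.2105 + j8.037 V.
Step 5 — Ohm's law: I = V / Z_total = (0.2105 + j8.037) / (64.4 - j1.459e+04) = -0.0005507 + j1.685e-05 A.
Step 6 — Convert to polar: |I| = 0.000551 A, ∠I = 178.2°.

I = 0.000551∠178.2° A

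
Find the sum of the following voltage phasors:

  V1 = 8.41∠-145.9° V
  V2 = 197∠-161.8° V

Step 1 — Convert each phasor to rectangular form:
  V1 = 8.41·(cos(-145.9°) + j·sin(-145.9°)) = -6.964 - j4.715 V
  V2 = 197·(cos(-161.8°) + j·sin(-161.8°)) = -187.1 - j61.53 V
Step 2 — Sum components: V_total = -194.1 - j66.24 V.
Step 3 — Convert to polar: |V_total| = 205.1 V, ∠V_total = -161.2°.

V_total = 205.1∠-161.2° V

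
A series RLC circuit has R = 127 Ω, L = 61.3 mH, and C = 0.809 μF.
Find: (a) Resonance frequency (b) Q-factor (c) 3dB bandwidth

Step 1 — Resonance condition Im(Z)=0 gives ω₀ = 1/√(LC).
Step 2 — ω₀ = 1/√(0.0613·8.09e-07) = 4491 rad/s.
Step 3 — f₀ = ω₀/(2π) = 714.7 Hz.
Step 4 — Series Q: Q = ω₀L/R = 4491·0.0613/127 = 2.167.
Step 5 — 3dB bandwidth: Δω = ω₀/Q = 2072 rad/s; BW = Δω/(2π) = 329.7 Hz.

(a) f₀ = 714.7 Hz  (b) Q = 2.167  (c) BW = 329.7 Hz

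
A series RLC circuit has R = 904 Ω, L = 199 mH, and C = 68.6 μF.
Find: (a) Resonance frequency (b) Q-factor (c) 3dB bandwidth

Step 1 — Resonance: ω₀ = 1/√(LC) = 1/√(0.199·6.86e-05) = 270.7 rad/s.
Step 2 — f₀ = ω₀/(2π) = 43.08 Hz.
Step 3 — Series Q: Q = ω₀L/R = 270.7·0.199/904 = 0.05958.
Step 4 — Bandwidth: Δω = ω₀/Q = 4543 rad/s; BW = Δω/(2π) = 723 Hz.

(a) f₀ = 43.08 Hz  (b) Q = 0.05958  (c) BW = 723 Hz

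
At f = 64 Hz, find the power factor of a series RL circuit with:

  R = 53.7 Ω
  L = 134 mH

Step 1 — Angular frequency: ω = 2π·f = 2π·64 = 402.1 rad/s.
Step 2 — Component impedances:
  R: Z = R = 53.7 Ω
  L: Z = jωL = j·402.1·0.134 = 0 + j53.88 Ω
Step 3 — Series combination: Z_total = R + L = 53.7 + j53.88 Ω = 76.07∠45.1° Ω.
Step 4 — Power factor: PF = cos(φ) = Re(Z)/|Z| = 53.7/76.07 = 0.7059.
Step 5 — Type: Im(Z) = 53.88 ⇒ lagging (phase φ = 45.1°).

PF = 0.7059 (lagging, φ = 45.1°)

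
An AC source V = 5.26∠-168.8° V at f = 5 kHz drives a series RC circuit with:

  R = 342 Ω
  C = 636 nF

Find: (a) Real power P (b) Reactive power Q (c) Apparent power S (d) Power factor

Step 1 — Angular frequency: ω = 2π·f = 2π·5000 = 3.142e+04 rad/s.
Step 2 — Component impedances:
  R: Z = R = 342 Ω
  C: Z = 1/(jωC) = -j/(ω·C) = 0 - j50.05 Ω
Step 3 — Series combination: Z_total = R + C = 342 - j50.05 Ω = 345.6∠-8.3° Ω.
Step 4 — Source phasor: V = 5.26∠-168.8° V = -5.16 - j1.022 V.
Step 5 — Current: I = V / Z = -0.01434 - j0.005086 A = 0.01522∠-160.5° A.
Step 6 — Complex power: S = V·I* = 0.0792 - j0.01159 VA.
Step 7 — Real power: P = Re(S) = 0.0792 W.
Step 8 — Reactive power: Q = Im(S) = -0.01159 VAR.
Step 9 — Apparent power: |S| = 0.08005 VA.
Step 10 — Power factor: PF = P/|S| = 0.9895 (leading).

(a) P = 0.0792 W  (b) Q = -0.01159 VAR  (c) S = 0.08005 VA  (d) PF = 0.9895 (leading)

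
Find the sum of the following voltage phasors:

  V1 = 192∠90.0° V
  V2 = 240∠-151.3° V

Step 1 — Convert each phasor to rectangular form:
  V1 = 192·(cos(90.0°) + j·sin(90.0°)) = 0 + j192 V
  V2 = 240·(cos(-151.3°) + j·sin(-151.3°)) = -210.5 - j115.3 V
Step 2 — Sum components: V_total = -210.5 + j76.75 V.
Step 3 — Convert to polar: |V_total| = 224.1 V, ∠V_total = 160.0°.

V_total = 224.1∠160.0° V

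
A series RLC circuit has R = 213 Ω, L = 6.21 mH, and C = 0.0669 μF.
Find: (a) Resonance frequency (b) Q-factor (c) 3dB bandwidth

Step 1 — Resonance condition Im(Z)=0 gives ω₀ = 1/√(LC).
Step 2 — ω₀ = 1/√(0.00621·6.69e-08) = 4.906e+04 rad/s.
Step 3 — f₀ = ω₀/(2π) = 7808 Hz.
Step 4 — Series Q: Q = ω₀L/R = 4.906e+04·0.00621/213 = 1.43.
Step 5 — 3dB bandwidth: Δω = ω₀/Q = 3.43e+04 rad/s; BW = Δω/(2π) = 5459 Hz.

(a) f₀ = 7808 Hz  (b) Q = 1.43  (c) BW = 5459 Hz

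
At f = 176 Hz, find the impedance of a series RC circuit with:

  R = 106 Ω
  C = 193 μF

Step 1 — Angular frequency: ω = 2π·f = 2π·176 = 1106 rad/s.
Step 2 — Component impedances:
  R: Z = R = 106 Ω
  C: Z = 1/(jωC) = -j/(ω·C) = 0 - j4.685 Ω
Step 3 — Series combination: Z_total = R + C = 106 - j4.685 Ω = 106.1∠-2.5° Ω.

Z = 106 - j4.685 Ω = 106.1∠-2.5° Ω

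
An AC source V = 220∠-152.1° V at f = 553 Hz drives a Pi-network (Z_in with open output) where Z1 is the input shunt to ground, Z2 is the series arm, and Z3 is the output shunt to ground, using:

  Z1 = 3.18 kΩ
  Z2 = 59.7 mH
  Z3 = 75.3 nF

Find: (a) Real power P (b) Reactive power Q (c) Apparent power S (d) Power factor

Step 1 — Angular frequency: ω = 2π·f = 2π·553 = 3475 rad/s.
Step 2 — Component impedances:
  Z1: Z = R = 3180 Ω
  Z2: Z = jωL = j·3475·0.0597 = 0 + j207.4 Ω
  Z3: Z = 1/(jωC) = -j/(ω·C) = 0 - j3822 Ω
Step 3 — With open output, the series arm Z2 and the output shunt Z3 appear in series to ground: Z2 + Z3 = 0 - j3615 Ω.
Step 4 — Parallel with input shunt Z1: Z_in = Z1 || (Z2 + Z3) = 1793 - j1577 Ω = 2388∠-41.3° Ω.
Step 5 — Source phasor: V = 220∠-152.1° V = -194.4 - j102.9 V.
Step 6 — Current: I = V / Z = -0.03266 - j0.08616 A = 0.09214∠-110.8° A.
Step 7 — Complex power: S = V·I* = 15.22 - j13.39 VA.
Step 8 — Real power: P = Re(S) = 15.22 W.
Step 9 — Reactive power: Q = Im(S) = -13.39 VAR.
Step 10 — Apparent power: |S| = 20.27 VA.
Step 11 — Power factor: PF = P/|S| = 0.7508 (leading).

(a) P = 15.22 W  (b) Q = -13.39 VAR  (c) S = 20.27 VA  (d) PF = 0.7508 (leading)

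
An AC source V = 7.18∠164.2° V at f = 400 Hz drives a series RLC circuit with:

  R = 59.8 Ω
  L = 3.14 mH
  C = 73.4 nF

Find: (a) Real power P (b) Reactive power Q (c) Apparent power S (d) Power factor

Step 1 — Angular frequency: ω = 2π·f = 2π·400 = 2513 rad/s.
Step 2 — Component impedances:
  R: Z = R = 59.8 Ω
  L: Z = jωL = j·2513·0.00314 = 0 + j7.892 Ω
  C: Z = 1/(jωC) = -j/(ω·C) = 0 - j5421 Ω
Step 3 — Series combination: Z_total = R + L + C = 59.8 - j5413 Ω = 5413∠-89.4° Ω.
Step 4 — Source phasor: V = 7.18∠164.2° V = -6.909 + j1.955 V.
Step 5 — Current: I = V / Z = -0.0003752 - j0.001272 A = 0.001326∠-106.4° A.
Step 6 — Complex power: S = V·I* = 0.0001052 - j0.009523 VA.
Step 7 — Real power: P = Re(S) = 0.0001052 W.
Step 8 — Reactive power: Q = Im(S) = -0.009523 VAR.
Step 9 — Apparent power: |S| = 0.009523 VA.
Step 10 — Power factor: PF = P/|S| = 0.01105 (leading).

(a) P = 0.0001052 W  (b) Q = -0.009523 VAR  (c) S = 0.009523 VA  (d) PF = 0.01105 (leading)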